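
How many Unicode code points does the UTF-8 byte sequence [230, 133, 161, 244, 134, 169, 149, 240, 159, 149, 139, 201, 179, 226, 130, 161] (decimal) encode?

5

Byte at offset 0: 0xE6 = 11100110 → 3-byte char (#1). Advance 3.
Byte at offset 3: 0xF4 = 11110100 → 4-byte char (#2). Advance 4.
Byte at offset 7: 0xF0 = 11110000 → 4-byte char (#3). Advance 4.
Byte at offset 11: 0xC9 = 11001001 → 2-byte char (#4). Advance 2.
Byte at offset 13: 0xE2 = 11100010 → 3-byte char (#5). Advance 3.
Reached end at offset 16 after 5 code points.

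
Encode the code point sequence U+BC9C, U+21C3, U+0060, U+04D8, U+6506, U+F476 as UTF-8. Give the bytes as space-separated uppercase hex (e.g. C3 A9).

U+BC9C: 3-byte form → EB B2 9C.
U+21C3: 3-byte form → E2 87 83.
U+0060: 1-byte form → 60.
U+04D8: 2-byte form → D3 98.
U+6506: 3-byte form → E6 94 86.
U+F476: 3-byte form → EF 91 B6.
Concatenated (15 bytes): EB B2 9C E2 87 83 60 D3 98 E6 94 86 EF 91 B6.

EB B2 9C E2 87 83 60 D3 98 E6 94 86 EF 91 B6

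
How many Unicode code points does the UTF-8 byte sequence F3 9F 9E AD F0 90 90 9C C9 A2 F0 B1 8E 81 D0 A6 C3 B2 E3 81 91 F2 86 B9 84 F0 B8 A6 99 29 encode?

Byte at offset 0: 0xF3 = 11110011 → 4-byte char (#1). Advance 4.
Byte at offset 4: 0xF0 = 11110000 → 4-byte char (#2). Advance 4.
Byte at offset 8: 0xC9 = 11001001 → 2-byte char (#3). Advance 2.
Byte at offset 10: 0xF0 = 11110000 → 4-byte char (#4). Advance 4.
Byte at offset 14: 0xD0 = 11010000 → 2-byte char (#5). Advance 2.
Byte at offset 16: 0xC3 = 11000011 → 2-byte char (#6). Advance 2.
Byte at offset 18: 0xE3 = 11100011 → 3-byte char (#7). Advance 3.
Byte at offset 21: 0xF2 = 11110010 → 4-byte char (#8). Advance 4.
Byte at offset 25: 0xF0 = 11110000 → 4-byte char (#9). Advance 4.
Byte at offset 29: 0x29 = 00101001 → 1-byte char (#10). Advance 1.
Reached end at offset 30 after 10 code points.

10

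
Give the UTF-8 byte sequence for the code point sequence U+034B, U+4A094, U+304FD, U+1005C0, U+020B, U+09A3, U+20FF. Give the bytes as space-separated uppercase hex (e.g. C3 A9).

U+034B: 2-byte form → CD 8B.
U+4A094: 4-byte form → F1 8A 82 94.
U+304FD: 4-byte form → F0 B0 93 BD.
U+1005C0: 4-byte form → F4 80 97 80.
U+020B: 2-byte form → C8 8B.
U+09A3: 3-byte form → E0 A6 A3.
U+20FF: 3-byte form → E2 83 BF.
Concatenated (22 bytes): CD 8B F1 8A 82 94 F0 B0 93 BD F4 80 97 80 C8 8B E0 A6 A3 E2 83 BF.

CD 8B F1 8A 82 94 F0 B0 93 BD F4 80 97 80 C8 8B E0 A6 A3 E2 83 BF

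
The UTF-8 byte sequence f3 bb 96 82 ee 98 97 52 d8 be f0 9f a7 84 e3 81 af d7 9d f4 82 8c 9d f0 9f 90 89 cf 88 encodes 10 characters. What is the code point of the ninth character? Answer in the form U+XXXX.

U+1F409

Offset 0: leading byte 0xF3 = 11110011 → 4-byte char #1 = F3 BB 96 82.
Offset 4: leading byte 0xEE = 11101110 → 3-byte char #2 = EE 98 97.
Offset 7: leading byte 0x52 = 01010010 → 1-byte char #3 = 52.
Offset 8: leading byte 0xD8 = 11011000 → 2-byte char #4 = D8 BE.
Offset 10: leading byte 0xF0 = 11110000 → 4-byte char #5 = F0 9F A7 84.
Offset 14: leading byte 0xE3 = 11100011 → 3-byte char #6 = E3 81 AF.
Offset 17: leading byte 0xD7 = 11010111 → 2-byte char #7 = D7 9D.
Offset 19: leading byte 0xF4 = 11110100 → 4-byte char #8 = F4 82 8C 9D.
Offset 23: leading byte 0xF0 = 11110000 → 4-byte char #9 = F0 9F 90 89.
Leading byte 0xF0 = 11110000 matches 11110xxx → 4-byte sequence.
Byte 1: 0xF0 = 11110000, payload 000 (3 bits).
Byte 2: 0x9F = 10011111 (10xxxxxx ✓), payload 011111.
Byte 3: 0x90 = 10010000 (10xxxxxx ✓), payload 010000.
Byte 4: 0x89 = 10001001 (10xxxxxx ✓), payload 001001.
Concatenate: 000011111010000001001 = 0x1F409 (21 bits → U+1F409).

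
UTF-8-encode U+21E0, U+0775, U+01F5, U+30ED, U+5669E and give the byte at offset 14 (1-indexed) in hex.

1-indexed offset 14 is 0-indexed offset 13.
U+21E0 → 3-byte form E2 87 A0 at offsets 0–2.
U+0775 → 2-byte form DD B5 at offsets 3–4.
U+01F5 → 2-byte form C7 B5 at offsets 5–6.
U+30ED → 3-byte form E3 83 AD at offsets 7–9.
U+5669E → 4-byte form F1 96 9A 9E at offsets 10–13.
Offset 13 falls in char 5's range; it's byte 4 of F1 96 9A 9E = 0x9E.

0x9E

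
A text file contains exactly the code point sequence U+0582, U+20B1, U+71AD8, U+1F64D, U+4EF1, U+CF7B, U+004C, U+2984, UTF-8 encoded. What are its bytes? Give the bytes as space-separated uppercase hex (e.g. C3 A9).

D6 82 E2 82 B1 F1 B1 AB 98 F0 9F 99 8D E4 BB B1 EC BD BB 4C E2 A6 84

U+0582: 2-byte form → D6 82.
U+20B1: 3-byte form → E2 82 B1.
U+71AD8: 4-byte form → F1 B1 AB 98.
U+1F64D: 4-byte form → F0 9F 99 8D.
U+4EF1: 3-byte form → E4 BB B1.
U+CF7B: 3-byte form → EC BD BB.
U+004C: 1-byte form → 4C.
U+2984: 3-byte form → E2 A6 84.
Concatenated (23 bytes): D6 82 E2 82 B1 F1 B1 AB 98 F0 9F 99 8D E4 BB B1 EC BD BB 4C E2 A6 84.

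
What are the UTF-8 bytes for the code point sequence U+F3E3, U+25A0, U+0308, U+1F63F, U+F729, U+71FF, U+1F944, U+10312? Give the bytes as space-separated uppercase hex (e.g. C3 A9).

EF 8F A3 E2 96 A0 CC 88 F0 9F 98 BF EF 9C A9 E7 87 BF F0 9F A5 84 F0 90 8C 92

U+F3E3: 3-byte form → EF 8F A3.
U+25A0: 3-byte form → E2 96 A0.
U+0308: 2-byte form → CC 88.
U+1F63F: 4-byte form → F0 9F 98 BF.
U+F729: 3-byte form → EF 9C A9.
U+71FF: 3-byte form → E7 87 BF.
U+1F944: 4-byte form → F0 9F A5 84.
U+10312: 4-byte form → F0 90 8C 92.
Concatenated (26 bytes): EF 8F A3 E2 96 A0 CC 88 F0 9F 98 BF EF 9C A9 E7 87 BF F0 9F A5 84 F0 90 8C 92.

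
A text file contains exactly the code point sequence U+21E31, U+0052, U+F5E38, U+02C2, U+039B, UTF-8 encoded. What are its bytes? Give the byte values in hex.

U+21E31: 4-byte form → F0 A1 B8 B1.
U+0052: 1-byte form → 52.
U+F5E38: 4-byte form → F3 B5 B8 B8.
U+02C2: 2-byte form → CB 82.
U+039B: 2-byte form → CE 9B.
Concatenated (13 bytes): F0 A1 B8 B1 52 F3 B5 B8 B8 CB 82 CE 9B.

F0 A1 B8 B1 52 F3 B5 B8 B8 CB 82 CE 9B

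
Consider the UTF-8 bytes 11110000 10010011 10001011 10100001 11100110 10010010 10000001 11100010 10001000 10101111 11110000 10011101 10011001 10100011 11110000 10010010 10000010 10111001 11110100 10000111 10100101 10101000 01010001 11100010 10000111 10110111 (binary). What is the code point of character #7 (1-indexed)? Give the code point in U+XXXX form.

U+0051

Offset 0: leading byte 0xF0 = 11110000 → 4-byte char #1 = F0 93 8B A1.
Offset 4: leading byte 0xE6 = 11100110 → 3-byte char #2 = E6 92 81.
Offset 7: leading byte 0xE2 = 11100010 → 3-byte char #3 = E2 88 AF.
Offset 10: leading byte 0xF0 = 11110000 → 4-byte char #4 = F0 9D 99 A3.
Offset 14: leading byte 0xF0 = 11110000 → 4-byte char #5 = F0 92 82 B9.
Offset 18: leading byte 0xF4 = 11110100 → 4-byte char #6 = F4 87 A5 A8.
Offset 22: leading byte 0x51 = 01010001 → 1-byte char #7 = 51.
Leading byte 0x51 = 01010001 matches 0xxxxxxx → 1-byte sequence.
Byte 1: 0x51 = 01010001, payload 1010001 (7 bits).
Concatenate: 1010001 = 0x51 (7 bits → U+0051).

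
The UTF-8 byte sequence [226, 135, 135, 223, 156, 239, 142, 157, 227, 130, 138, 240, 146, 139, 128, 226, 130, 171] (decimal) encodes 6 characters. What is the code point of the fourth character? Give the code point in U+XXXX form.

Offset 0: leading byte 0xE2 = 11100010 → 3-byte char #1 = E2 87 87.
Offset 3: leading byte 0xDF = 11011111 → 2-byte char #2 = DF 9C.
Offset 5: leading byte 0xEF = 11101111 → 3-byte char #3 = EF 8E 9D.
Offset 8: leading byte 0xE3 = 11100011 → 3-byte char #4 = E3 82 8A.
Leading byte 0xE3 = 11100011 matches 1110xxxx → 3-byte sequence.
Byte 1: 0xE3 = 11100011, payload 0011 (4 bits).
Byte 2: 0x82 = 10000010 (10xxxxxx ✓), payload 000010.
Byte 3: 0x8A = 10001010 (10xxxxxx ✓), payload 001010.
Concatenate: 0011000010001010 = 0x308A (16 bits → U+308A).

U+308A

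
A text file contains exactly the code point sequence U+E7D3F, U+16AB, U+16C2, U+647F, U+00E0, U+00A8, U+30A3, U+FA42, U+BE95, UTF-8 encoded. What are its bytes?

U+E7D3F: 4-byte form → F3 A7 B4 BF.
U+16AB: 3-byte form → E1 9A AB.
U+16C2: 3-byte form → E1 9B 82.
U+647F: 3-byte form → E6 91 BF.
U+00E0: 2-byte form → C3 A0.
U+00A8: 2-byte form → C2 A8.
U+30A3: 3-byte form → E3 82 A3.
U+FA42: 3-byte form → EF A9 82.
U+BE95: 3-byte form → EB BA 95.
Concatenated (26 bytes): F3 A7 B4 BF E1 9A AB E1 9B 82 E6 91 BF C3 A0 C2 A8 E3 82 A3 EF A9 82 EB BA 95.

F3 A7 B4 BF E1 9A AB E1 9B 82 E6 91 BF C3 A0 C2 A8 E3 82 A3 EF A9 82 EB BA 95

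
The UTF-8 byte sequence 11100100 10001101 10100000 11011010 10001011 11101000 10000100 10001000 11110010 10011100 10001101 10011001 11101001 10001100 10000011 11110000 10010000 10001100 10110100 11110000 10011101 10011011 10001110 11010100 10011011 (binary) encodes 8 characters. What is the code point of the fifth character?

U+9303

Offset 0: leading byte 0xE4 = 11100100 → 3-byte char #1 = E4 8D A0.
Offset 3: leading byte 0xDA = 11011010 → 2-byte char #2 = DA 8B.
Offset 5: leading byte 0xE8 = 11101000 → 3-byte char #3 = E8 84 88.
Offset 8: leading byte 0xF2 = 11110010 → 4-byte char #4 = F2 9C 8D 99.
Offset 12: leading byte 0xE9 = 11101001 → 3-byte char #5 = E9 8C 83.
Leading byte 0xE9 = 11101001 matches 1110xxxx → 3-byte sequence.
Byte 1: 0xE9 = 11101001, payload 1001 (4 bits).
Byte 2: 0x8C = 10001100 (10xxxxxx ✓), payload 001100.
Byte 3: 0x83 = 10000011 (10xxxxxx ✓), payload 000011.
Concatenate: 1001001100000011 = 0x9303 (16 bits → U+9303).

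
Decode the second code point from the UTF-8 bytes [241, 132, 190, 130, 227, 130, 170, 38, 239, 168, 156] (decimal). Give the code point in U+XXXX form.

Offset 0: leading byte 0xF1 = 11110001 → 4-byte char #1 = F1 84 BE 82.
Offset 4: leading byte 0xE3 = 11100011 → 3-byte char #2 = E3 82 AA.
Leading byte 0xE3 = 11100011 matches 1110xxxx → 3-byte sequence.
Byte 1: 0xE3 = 11100011, payload 0011 (4 bits).
Byte 2: 0x82 = 10000010 (10xxxxxx ✓), payload 000010.
Byte 3: 0xAA = 10101010 (10xxxxxx ✓), payload 101010.
Concatenate: 0011000010101010 = 0x30AA (16 bits → U+30AA).

U+30AA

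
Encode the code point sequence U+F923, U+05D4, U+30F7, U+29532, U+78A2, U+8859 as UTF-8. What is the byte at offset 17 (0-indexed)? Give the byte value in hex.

0x99

U+F923 → 3-byte form EF A4 A3 at offsets 0–2.
U+05D4 → 2-byte form D7 94 at offsets 3–4.
U+30F7 → 3-byte form E3 83 B7 at offsets 5–7.
U+29532 → 4-byte form F0 A9 94 B2 at offsets 8–11.
U+78A2 → 3-byte form E7 A2 A2 at offsets 12–14.
U+8859 → 3-byte form E8 A1 99 at offsets 15–17.
Offset 17 falls in char 6's range; it's byte 3 of E8 A1 99 = 0x99.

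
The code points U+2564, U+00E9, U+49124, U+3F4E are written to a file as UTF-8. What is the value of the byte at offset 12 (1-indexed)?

1-indexed offset 12 is 0-indexed offset 11.
U+2564 → 3-byte form E2 95 A4 at offsets 0–2.
U+00E9 → 2-byte form C3 A9 at offsets 3–4.
U+49124 → 4-byte form F1 89 84 A4 at offsets 5–8.
U+3F4E → 3-byte form E3 BD 8E at offsets 9–11.
Offset 11 falls in char 4's range; it's byte 3 of E3 BD 8E = 0x8E.

0x8E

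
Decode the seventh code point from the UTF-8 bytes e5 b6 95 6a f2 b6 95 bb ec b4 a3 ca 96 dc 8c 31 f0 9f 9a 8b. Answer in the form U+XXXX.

Offset 0: leading byte 0xE5 = 11100101 → 3-byte char #1 = E5 B6 95.
Offset 3: leading byte 0x6A = 01101010 → 1-byte char #2 = 6A.
Offset 4: leading byte 0xF2 = 11110010 → 4-byte char #3 = F2 B6 95 BB.
Offset 8: leading byte 0xEC = 11101100 → 3-byte char #4 = EC B4 A3.
Offset 11: leading byte 0xCA = 11001010 → 2-byte char #5 = CA 96.
Offset 13: leading byte 0xDC = 11011100 → 2-byte char #6 = DC 8C.
Offset 15: leading byte 0x31 = 00110001 → 1-byte char #7 = 31.
Leading byte 0x31 = 00110001 matches 0xxxxxxx → 1-byte sequence.
Byte 1: 0x31 = 00110001, payload 0110001 (7 bits).
Concatenate: 0110001 = 0x31 (7 bits → U+0031).

U+0031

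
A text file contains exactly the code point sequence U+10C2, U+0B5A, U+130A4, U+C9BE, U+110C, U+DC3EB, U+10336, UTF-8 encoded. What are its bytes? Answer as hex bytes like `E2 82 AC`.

U+10C2: 3-byte form → E1 83 82.
U+0B5A: 3-byte form → E0 AD 9A.
U+130A4: 4-byte form → F0 93 82 A4.
U+C9BE: 3-byte form → EC A6 BE.
U+110C: 3-byte form → E1 84 8C.
U+DC3EB: 4-byte form → F3 9C 8F AB.
U+10336: 4-byte form → F0 90 8C B6.
Concatenated (24 bytes): E1 83 82 E0 AD 9A F0 93 82 A4 EC A6 BE E1 84 8C F3 9C 8F AB F0 90 8C B6.

E1 83 82 E0 AD 9A F0 93 82 A4 EC A6 BE E1 84 8C F3 9C 8F AB F0 90 8C B6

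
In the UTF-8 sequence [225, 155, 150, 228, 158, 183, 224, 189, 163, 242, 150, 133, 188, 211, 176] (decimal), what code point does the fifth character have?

U+04F0

Offset 0: leading byte 0xE1 = 11100001 → 3-byte char #1 = E1 9B 96.
Offset 3: leading byte 0xE4 = 11100100 → 3-byte char #2 = E4 9E B7.
Offset 6: leading byte 0xE0 = 11100000 → 3-byte char #3 = E0 BD A3.
Offset 9: leading byte 0xF2 = 11110010 → 4-byte char #4 = F2 96 85 BC.
Offset 13: leading byte 0xD3 = 11010011 → 2-byte char #5 = D3 B0.
Leading byte 0xD3 = 11010011 matches 110xxxxx → 2-byte sequence.
Byte 1: 0xD3 = 11010011, payload 10011 (5 bits).
Byte 2: 0xB0 = 10110000 (10xxxxxx ✓), payload 110000.
Concatenate: 10011110000 = 0x4F0 (11 bits → U+04F0).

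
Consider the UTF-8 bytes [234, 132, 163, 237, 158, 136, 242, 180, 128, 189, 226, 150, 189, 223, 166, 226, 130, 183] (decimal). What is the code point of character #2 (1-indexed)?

Offset 0: leading byte 0xEA = 11101010 → 3-byte char #1 = EA 84 A3.
Offset 3: leading byte 0xED = 11101101 → 3-byte char #2 = ED 9E 88.
Leading byte 0xED = 11101101 matches 1110xxxx → 3-byte sequence.
Byte 1: 0xED = 11101101, payload 1101 (4 bits).
Byte 2: 0x9E = 10011110 (10xxxxxx ✓), payload 011110.
Byte 3: 0x88 = 10001000 (10xxxxxx ✓), payload 001000.
Concatenate: 1101011110001000 = 0xD788 (16 bits → U+D788).

U+D788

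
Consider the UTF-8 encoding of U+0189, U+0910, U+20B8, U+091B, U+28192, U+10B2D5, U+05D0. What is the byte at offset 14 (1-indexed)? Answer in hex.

1-indexed offset 14 is 0-indexed offset 13.
U+0189 → 2-byte form C6 89 at offsets 0–1.
U+0910 → 3-byte form E0 A4 90 at offsets 2–4.
U+20B8 → 3-byte form E2 82 B8 at offsets 5–7.
U+091B → 3-byte form E0 A4 9B at offsets 8–10.
U+28192 → 4-byte form F0 A8 86 92 at offsets 11–14.
Offset 13 falls in char 5's range; it's byte 3 of F0 A8 86 92 = 0x86.

0x86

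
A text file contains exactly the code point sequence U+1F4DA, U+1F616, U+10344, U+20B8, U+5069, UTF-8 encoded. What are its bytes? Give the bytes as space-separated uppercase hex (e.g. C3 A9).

F0 9F 93 9A F0 9F 98 96 F0 90 8D 84 E2 82 B8 E5 81 A9

U+1F4DA: 4-byte form → F0 9F 93 9A.
U+1F616: 4-byte form → F0 9F 98 96.
U+10344: 4-byte form → F0 90 8D 84.
U+20B8: 3-byte form → E2 82 B8.
U+5069: 3-byte form → E5 81 A9.
Concatenated (18 bytes): F0 9F 93 9A F0 9F 98 96 F0 90 8D 84 E2 82 B8 E5 81 A9.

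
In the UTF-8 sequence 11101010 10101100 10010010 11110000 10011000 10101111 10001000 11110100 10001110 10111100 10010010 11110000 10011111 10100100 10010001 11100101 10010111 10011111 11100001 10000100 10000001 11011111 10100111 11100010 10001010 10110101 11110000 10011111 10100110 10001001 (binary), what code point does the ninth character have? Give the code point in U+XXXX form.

Offset 0: leading byte 0xEA = 11101010 → 3-byte char #1 = EA AC 92.
Offset 3: leading byte 0xF0 = 11110000 → 4-byte char #2 = F0 98 AF 88.
Offset 7: leading byte 0xF4 = 11110100 → 4-byte char #3 = F4 8E BC 92.
Offset 11: leading byte 0xF0 = 11110000 → 4-byte char #4 = F0 9F A4 91.
Offset 15: leading byte 0xE5 = 11100101 → 3-byte char #5 = E5 97 9F.
Offset 18: leading byte 0xE1 = 11100001 → 3-byte char #6 = E1 84 81.
Offset 21: leading byte 0xDF = 11011111 → 2-byte char #7 = DF A7.
Offset 23: leading byte 0xE2 = 11100010 → 3-byte char #8 = E2 8A B5.
Offset 26: leading byte 0xF0 = 11110000 → 4-byte char #9 = F0 9F A6 89.
Leading byte 0xF0 = 11110000 matches 11110xxx → 4-byte sequence.
Byte 1: 0xF0 = 11110000, payload 000 (3 bits).
Byte 2: 0x9F = 10011111 (10xxxxxx ✓), payload 011111.
Byte 3: 0xA6 = 10100110 (10xxxxxx ✓), payload 100110.
Byte 4: 0x89 = 10001001 (10xxxxxx ✓), payload 001001.
Concatenate: 000011111100110001001 = 0x1F989 (21 bits → U+1F989).

U+1F989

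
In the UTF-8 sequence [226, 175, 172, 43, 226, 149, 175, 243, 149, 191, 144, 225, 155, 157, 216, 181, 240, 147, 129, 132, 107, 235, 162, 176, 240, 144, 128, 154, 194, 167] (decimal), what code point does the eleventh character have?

U+00A7

Offset 0: leading byte 0xE2 = 11100010 → 3-byte char #1 = E2 AF AC.
Offset 3: leading byte 0x2B = 00101011 → 1-byte char #2 = 2B.
Offset 4: leading byte 0xE2 = 11100010 → 3-byte char #3 = E2 95 AF.
Offset 7: leading byte 0xF3 = 11110011 → 4-byte char #4 = F3 95 BF 90.
Offset 11: leading byte 0xE1 = 11100001 → 3-byte char #5 = E1 9B 9D.
Offset 14: leading byte 0xD8 = 11011000 → 2-byte char #6 = D8 B5.
Offset 16: leading byte 0xF0 = 11110000 → 4-byte char #7 = F0 93 81 84.
Offset 20: leading byte 0x6B = 01101011 → 1-byte char #8 = 6B.
Offset 21: leading byte 0xEB = 11101011 → 3-byte char #9 = EB A2 B0.
Offset 24: leading byte 0xF0 = 11110000 → 4-byte char #10 = F0 90 80 9A.
Offset 28: leading byte 0xC2 = 11000010 → 2-byte char #11 = C2 A7.
Leading byte 0xC2 = 11000010 matches 110xxxxx → 2-byte sequence.
Byte 1: 0xC2 = 11000010, payload 00010 (5 bits).
Byte 2: 0xA7 = 10100111 (10xxxxxx ✓), payload 100111.
Concatenate: 00010100111 = 0xA7 (11 bits → U+00A7).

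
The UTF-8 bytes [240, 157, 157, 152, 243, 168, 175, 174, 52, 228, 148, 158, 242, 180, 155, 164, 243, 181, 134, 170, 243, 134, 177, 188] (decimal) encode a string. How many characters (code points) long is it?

Byte at offset 0: 0xF0 = 11110000 → 4-byte char (#1). Advance 4.
Byte at offset 4: 0xF3 = 11110011 → 4-byte char (#2). Advance 4.
Byte at offset 8: 0x34 = 00110100 → 1-byte char (#3). Advance 1.
Byte at offset 9: 0xE4 = 11100100 → 3-byte char (#4). Advance 3.
Byte at offset 12: 0xF2 = 11110010 → 4-byte char (#5). Advance 4.
Byte at offset 16: 0xF3 = 11110011 → 4-byte char (#6). Advance 4.
Byte at offset 20: 0xF3 = 11110011 → 4-byte char (#7). Advance 4.
Reached end at offset 24 after 7 code points.

7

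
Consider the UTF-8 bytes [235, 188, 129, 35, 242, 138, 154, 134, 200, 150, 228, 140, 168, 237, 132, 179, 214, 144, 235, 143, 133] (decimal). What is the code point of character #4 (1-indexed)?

Offset 0: leading byte 0xEB = 11101011 → 3-byte char #1 = EB BC 81.
Offset 3: leading byte 0x23 = 00100011 → 1-byte char #2 = 23.
Offset 4: leading byte 0xF2 = 11110010 → 4-byte char #3 = F2 8A 9A 86.
Offset 8: leading byte 0xC8 = 11001000 → 2-byte char #4 = C8 96.
Leading byte 0xC8 = 11001000 matches 110xxxxx → 2-byte sequence.
Byte 1: 0xC8 = 11001000, payload 01000 (5 bits).
Byte 2: 0x96 = 10010110 (10xxxxxx ✓), payload 010110.
Concatenate: 01000010110 = 0x216 (11 bits → U+0216).

U+0216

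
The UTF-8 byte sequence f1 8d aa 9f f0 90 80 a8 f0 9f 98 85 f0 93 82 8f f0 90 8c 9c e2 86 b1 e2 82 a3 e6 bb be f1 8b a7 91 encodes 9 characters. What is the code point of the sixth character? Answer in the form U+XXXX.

U+21B1

Offset 0: leading byte 0xF1 = 11110001 → 4-byte char #1 = F1 8D AA 9F.
Offset 4: leading byte 0xF0 = 11110000 → 4-byte char #2 = F0 90 80 A8.
Offset 8: leading byte 0xF0 = 11110000 → 4-byte char #3 = F0 9F 98 85.
Offset 12: leading byte 0xF0 = 11110000 → 4-byte char #4 = F0 93 82 8F.
Offset 16: leading byte 0xF0 = 11110000 → 4-byte char #5 = F0 90 8C 9C.
Offset 20: leading byte 0xE2 = 11100010 → 3-byte char #6 = E2 86 B1.
Leading byte 0xE2 = 11100010 matches 1110xxxx → 3-byte sequence.
Byte 1: 0xE2 = 11100010, payload 0010 (4 bits).
Byte 2: 0x86 = 10000110 (10xxxxxx ✓), payload 000110.
Byte 3: 0xB1 = 10110001 (10xxxxxx ✓), payload 110001.
Concatenate: 0010000110110001 = 0x21B1 (16 bits → U+21B1).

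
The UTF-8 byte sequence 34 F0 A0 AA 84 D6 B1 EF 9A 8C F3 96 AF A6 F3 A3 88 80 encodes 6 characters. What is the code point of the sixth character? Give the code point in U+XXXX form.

Offset 0: leading byte 0x34 = 00110100 → 1-byte char #1 = 34.
Offset 1: leading byte 0xF0 = 11110000 → 4-byte char #2 = F0 A0 AA 84.
Offset 5: leading byte 0xD6 = 11010110 → 2-byte char #3 = D6 B1.
Offset 7: leading byte 0xEF = 11101111 → 3-byte char #4 = EF 9A 8C.
Offset 10: leading byte 0xF3 = 11110011 → 4-byte char #5 = F3 96 AF A6.
Offset 14: leading byte 0xF3 = 11110011 → 4-byte char #6 = F3 A3 88 80.
Leading byte 0xF3 = 11110011 matches 11110xxx → 4-byte sequence.
Byte 1: 0xF3 = 11110011, payload 011 (3 bits).
Byte 2: 0xA3 = 10100011 (10xxxxxx ✓), payload 100011.
Byte 3: 0x88 = 10001000 (10xxxxxx ✓), payload 001000.
Byte 4: 0x80 = 10000000 (10xxxxxx ✓), payload 000000.
Concatenate: 011100011001000000000 = 0xE3200 (21 bits → U+E3200).

U+E3200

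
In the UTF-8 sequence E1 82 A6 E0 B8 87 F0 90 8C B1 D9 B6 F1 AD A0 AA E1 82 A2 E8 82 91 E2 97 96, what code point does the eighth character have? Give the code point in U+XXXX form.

U+25D6

Offset 0: leading byte 0xE1 = 11100001 → 3-byte char #1 = E1 82 A6.
Offset 3: leading byte 0xE0 = 11100000 → 3-byte char #2 = E0 B8 87.
Offset 6: leading byte 0xF0 = 11110000 → 4-byte char #3 = F0 90 8C B1.
Offset 10: leading byte 0xD9 = 11011001 → 2-byte char #4 = D9 B6.
Offset 12: leading byte 0xF1 = 11110001 → 4-byte char #5 = F1 AD A0 AA.
Offset 16: leading byte 0xE1 = 11100001 → 3-byte char #6 = E1 82 A2.
Offset 19: leading byte 0xE8 = 11101000 → 3-byte char #7 = E8 82 91.
Offset 22: leading byte 0xE2 = 11100010 → 3-byte char #8 = E2 97 96.
Leading byte 0xE2 = 11100010 matches 1110xxxx → 3-byte sequence.
Byte 1: 0xE2 = 11100010, payload 0010 (4 bits).
Byte 2: 0x97 = 10010111 (10xxxxxx ✓), payload 010111.
Byte 3: 0x96 = 10010110 (10xxxxxx ✓), payload 010110.
Concatenate: 0010010111010110 = 0x25D6 (16 bits → U+25D6).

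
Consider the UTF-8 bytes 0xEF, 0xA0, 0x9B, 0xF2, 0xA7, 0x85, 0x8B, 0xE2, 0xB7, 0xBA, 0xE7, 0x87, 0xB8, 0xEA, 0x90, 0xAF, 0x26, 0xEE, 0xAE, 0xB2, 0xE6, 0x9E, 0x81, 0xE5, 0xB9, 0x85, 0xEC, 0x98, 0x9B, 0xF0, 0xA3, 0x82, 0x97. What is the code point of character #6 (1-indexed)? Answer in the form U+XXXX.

Offset 0: leading byte 0xEF = 11101111 → 3-byte char #1 = EF A0 9B.
Offset 3: leading byte 0xF2 = 11110010 → 4-byte char #2 = F2 A7 85 8B.
Offset 7: leading byte 0xE2 = 11100010 → 3-byte char #3 = E2 B7 BA.
Offset 10: leading byte 0xE7 = 11100111 → 3-byte char #4 = E7 87 B8.
Offset 13: leading byte 0xEA = 11101010 → 3-byte char #5 = EA 90 AF.
Offset 16: leading byte 0x26 = 00100110 → 1-byte char #6 = 26.
Leading byte 0x26 = 00100110 matches 0xxxxxxx → 1-byte sequence.
Byte 1: 0x26 = 00100110, payload 0100110 (7 bits).
Concatenate: 0100110 = 0x26 (7 bits → U+0026).

U+0026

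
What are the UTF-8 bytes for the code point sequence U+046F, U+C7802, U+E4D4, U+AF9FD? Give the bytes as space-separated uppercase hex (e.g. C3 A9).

D1 AF F3 87 A0 82 EE 93 94 F2 AF A7 BD

U+046F: 2-byte form → D1 AF.
U+C7802: 4-byte form → F3 87 A0 82.
U+E4D4: 3-byte form → EE 93 94.
U+AF9FD: 4-byte form → F2 AF A7 BD.
Concatenated (13 bytes): D1 AF F3 87 A0 82 EE 93 94 F2 AF A7 BD.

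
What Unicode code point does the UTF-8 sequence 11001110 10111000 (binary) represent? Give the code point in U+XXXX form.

U+03B8

Leading byte 0xCE = 11001110 matches 110xxxxx → 2-byte sequence.
Byte 1: 0xCE = 11001110, payload 01110 (5 bits).
Byte 2: 0xB8 = 10111000 (10xxxxxx ✓), payload 111000.
Concatenate: 01110111000 = 0x3B8 (11 bits → U+03B8).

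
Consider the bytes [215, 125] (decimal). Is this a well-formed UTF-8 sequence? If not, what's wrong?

invalid (non-continuation byte where continuation expected)

Leading byte 0xD7 = 11010111 → 2-byte form.
Byte 2 is 0x7D = 01111101, which is not 10xxxxxx — expected a continuation byte.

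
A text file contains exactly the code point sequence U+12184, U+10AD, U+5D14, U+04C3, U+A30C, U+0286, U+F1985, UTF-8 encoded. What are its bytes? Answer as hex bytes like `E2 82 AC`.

F0 92 86 84 E1 82 AD E5 B4 94 D3 83 EA 8C 8C CA 86 F3 B1 A6 85

U+12184: 4-byte form → F0 92 86 84.
U+10AD: 3-byte form → E1 82 AD.
U+5D14: 3-byte form → E5 B4 94.
U+04C3: 2-byte form → D3 83.
U+A30C: 3-byte form → EA 8C 8C.
U+0286: 2-byte form → CA 86.
U+F1985: 4-byte form → F3 B1 A6 85.
Concatenated (21 bytes): F0 92 86 84 E1 82 AD E5 B4 94 D3 83 EA 8C 8C CA 86 F3 B1 A6 85.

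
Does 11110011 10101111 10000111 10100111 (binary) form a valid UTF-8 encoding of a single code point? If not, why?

valid

Leading byte 0xF3 = 11110011 → 4-byte form.
Continuation bytes 0xAF=10101111, 0x87=10000111, 0xA7=10100111 all match 10xxxxxx.
Decoded value 0xEF1E7 is ≥ 0x10000 (shortest form) and not a surrogate.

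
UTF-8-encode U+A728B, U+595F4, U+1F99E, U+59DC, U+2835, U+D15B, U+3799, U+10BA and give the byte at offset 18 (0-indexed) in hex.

U+A728B → 4-byte form F2 A7 8A 8B at offsets 0–3.
U+595F4 → 4-byte form F1 99 97 B4 at offsets 4–7.
U+1F99E → 4-byte form F0 9F A6 9E at offsets 8–11.
U+59DC → 3-byte form E5 A7 9C at offsets 12–14.
U+2835 → 3-byte form E2 A0 B5 at offsets 15–17.
U+D15B → 3-byte form ED 85 9B at offsets 18–20.
Offset 18 falls in char 6's range; it's byte 1 of ED 85 9B = 0xED.

0xED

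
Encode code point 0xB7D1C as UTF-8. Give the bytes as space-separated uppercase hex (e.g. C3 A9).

U+B7D1C = 0xB7D1C = 752924 decimal. In range U+10000–U+10FFFF → 4-byte form: 11110xxx 10xxxxxx 10xxxxxx 10xxxxxx.
Binary (21 bits): 010110111110100011100.
Split 3+6+6+6: 010 | 110111 | 110100 | 011100.
Byte 1: 11110010 = 0xF2.
Byte 2: 10110111 = 0xB7.
Byte 3: 10110100 = 0xB4.
Byte 4: 10011100 = 0x9C.

F2 B7 B4 9C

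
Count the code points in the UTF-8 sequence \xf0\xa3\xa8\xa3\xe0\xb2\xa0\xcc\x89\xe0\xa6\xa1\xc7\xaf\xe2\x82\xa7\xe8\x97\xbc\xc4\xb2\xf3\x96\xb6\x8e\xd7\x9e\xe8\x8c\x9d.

11

Byte at offset 0: 0xF0 = 11110000 → 4-byte char (#1). Advance 4.
Byte at offset 4: 0xE0 = 11100000 → 3-byte char (#2). Advance 3.
Byte at offset 7: 0xCC = 11001100 → 2-byte char (#3). Advance 2.
Byte at offset 9: 0xE0 = 11100000 → 3-byte char (#4). Advance 3.
Byte at offset 12: 0xC7 = 11000111 → 2-byte char (#5). Advance 2.
Byte at offset 14: 0xE2 = 11100010 → 3-byte char (#6). Advance 3.
Byte at offset 17: 0xE8 = 11101000 → 3-byte char (#7). Advance 3.
Byte at offset 20: 0xC4 = 11000100 → 2-byte char (#8). Advance 2.
Byte at offset 22: 0xF3 = 11110011 → 4-byte char (#9). Advance 4.
Byte at offset 26: 0xD7 = 11010111 → 2-byte char (#10). Advance 2.
Byte at offset 28: 0xE8 = 11101000 → 3-byte char (#11). Advance 3.
Reached end at offset 31 after 11 code points.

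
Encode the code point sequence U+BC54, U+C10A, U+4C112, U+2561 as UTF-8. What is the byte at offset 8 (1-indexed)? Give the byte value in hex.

0x8C

1-indexed offset 8 is 0-indexed offset 7.
U+BC54 → 3-byte form EB B1 94 at offsets 0–2.
U+C10A → 3-byte form EC 84 8A at offsets 3–5.
U+4C112 → 4-byte form F1 8C 84 92 at offsets 6–9.
Offset 7 falls in char 3's range; it's byte 2 of F1 8C 84 92 = 0x8C.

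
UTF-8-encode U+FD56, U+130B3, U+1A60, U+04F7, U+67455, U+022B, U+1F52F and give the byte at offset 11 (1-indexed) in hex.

0xD3

1-indexed offset 11 is 0-indexed offset 10.
U+FD56 → 3-byte form EF B5 96 at offsets 0–2.
U+130B3 → 4-byte form F0 93 82 B3 at offsets 3–6.
U+1A60 → 3-byte form E1 A9 A0 at offsets 7–9.
U+04F7 → 2-byte form D3 B7 at offsets 10–11.
Offset 10 falls in char 4's range; it's byte 1 of D3 B7 = 0xD3.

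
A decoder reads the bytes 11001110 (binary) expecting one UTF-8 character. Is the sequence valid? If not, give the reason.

Leading byte 0xCE = 11001110 → 2-byte form, but only 1 byte is present.

invalid (sequence truncated)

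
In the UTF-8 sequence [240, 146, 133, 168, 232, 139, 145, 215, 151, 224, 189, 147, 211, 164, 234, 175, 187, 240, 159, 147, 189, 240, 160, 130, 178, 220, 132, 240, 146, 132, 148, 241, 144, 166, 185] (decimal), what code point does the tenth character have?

Offset 0: leading byte 0xF0 = 11110000 → 4-byte char #1 = F0 92 85 A8.
Offset 4: leading byte 0xE8 = 11101000 → 3-byte char #2 = E8 8B 91.
Offset 7: leading byte 0xD7 = 11010111 → 2-byte char #3 = D7 97.
Offset 9: leading byte 0xE0 = 11100000 → 3-byte char #4 = E0 BD 93.
Offset 12: leading byte 0xD3 = 11010011 → 2-byte char #5 = D3 A4.
Offset 14: leading byte 0xEA = 11101010 → 3-byte char #6 = EA AF BB.
Offset 17: leading byte 0xF0 = 11110000 → 4-byte char #7 = F0 9F 93 BD.
Offset 21: leading byte 0xF0 = 11110000 → 4-byte char #8 = F0 A0 82 B2.
Offset 25: leading byte 0xDC = 11011100 → 2-byte char #9 = DC 84.
Offset 27: leading byte 0xF0 = 11110000 → 4-byte char #10 = F0 92 84 94.
Leading byte 0xF0 = 11110000 matches 11110xxx → 4-byte sequence.
Byte 1: 0xF0 = 11110000, payload 000 (3 bits).
Byte 2: 0x92 = 10010010 (10xxxxxx ✓), payload 010010.
Byte 3: 0x84 = 10000100 (10xxxxxx ✓), payload 000100.
Byte 4: 0x94 = 10010100 (10xxxxxx ✓), payload 010100.
Concatenate: 000010010000100010100 = 0x12114 (21 bits → U+12114).

U+12114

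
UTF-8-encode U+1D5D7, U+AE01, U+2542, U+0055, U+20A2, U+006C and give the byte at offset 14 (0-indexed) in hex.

U+1D5D7 → 4-byte form F0 9D 97 97 at offsets 0–3.
U+AE01 → 3-byte form EA B8 81 at offsets 4–6.
U+2542 → 3-byte form E2 95 82 at offsets 7–9.
U+0055 → 1-byte form 55 at offsets 10–10.
U+20A2 → 3-byte form E2 82 A2 at offsets 11–13.
U+006C → 1-byte form 6C at offsets 14–14.
Offset 14 falls in char 6's range; it's byte 1 of 6C = 0x6C.

0x6C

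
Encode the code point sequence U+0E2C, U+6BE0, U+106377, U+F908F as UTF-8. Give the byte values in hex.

U+0E2C: 3-byte form → E0 B8 AC.
U+6BE0: 3-byte form → E6 AF A0.
U+106377: 4-byte form → F4 86 8D B7.
U+F908F: 4-byte form → F3 B9 82 8F.
Concatenated (14 bytes): E0 B8 AC E6 AF A0 F4 86 8D B7 F3 B9 82 8F.

E0 B8 AC E6 AF A0 F4 86 8D B7 F3 B9 82 8F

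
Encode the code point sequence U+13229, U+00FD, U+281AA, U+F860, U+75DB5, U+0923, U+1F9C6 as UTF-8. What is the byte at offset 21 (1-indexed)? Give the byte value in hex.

1-indexed offset 21 is 0-indexed offset 20.
U+13229 → 4-byte form F0 93 88 A9 at offsets 0–3.
U+00FD → 2-byte form C3 BD at offsets 4–5.
U+281AA → 4-byte form F0 A8 86 AA at offsets 6–9.
U+F860 → 3-byte form EF A1 A0 at offsets 10–12.
U+75DB5 → 4-byte form F1 B5 B6 B5 at offsets 13–16.
U+0923 → 3-byte form E0 A4 A3 at offsets 17–19.
U+1F9C6 → 4-byte form F0 9F A7 86 at offsets 20–23.
Offset 20 falls in char 7's range; it's byte 1 of F0 9F A7 86 = 0xF0.

0xF0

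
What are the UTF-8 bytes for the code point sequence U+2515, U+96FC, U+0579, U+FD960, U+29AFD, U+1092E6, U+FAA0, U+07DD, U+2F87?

U+2515: 3-byte form → E2 94 95.
U+96FC: 3-byte form → E9 9B BC.
U+0579: 2-byte form → D5 B9.
U+FD960: 4-byte form → F3 BD A5 A0.
U+29AFD: 4-byte form → F0 A9 AB BD.
U+1092E6: 4-byte form → F4 89 8B A6.
U+FAA0: 3-byte form → EF AA A0.
U+07DD: 2-byte form → DF 9D.
U+2F87: 3-byte form → E2 BE 87.
Concatenated (28 bytes): E2 94 95 E9 9B BC D5 B9 F3 BD A5 A0 F0 A9 AB BD F4 89 8B A6 EF AA A0 DF 9D E2 BE 87.

E2 94 95 E9 9B BC D5 B9 F3 BD A5 A0 F0 A9 AB BD F4 89 8B A6 EF AA A0 DF 9D E2 BE 87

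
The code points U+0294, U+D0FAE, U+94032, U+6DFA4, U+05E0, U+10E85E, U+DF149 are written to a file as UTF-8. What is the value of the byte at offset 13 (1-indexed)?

1-indexed offset 13 is 0-indexed offset 12.
U+0294 → 2-byte form CA 94 at offsets 0–1.
U+D0FAE → 4-byte form F3 90 BE AE at offsets 2–5.
U+94032 → 4-byte form F2 94 80 B2 at offsets 6–9.
U+6DFA4 → 4-byte form F1 AD BE A4 at offsets 10–13.
Offset 12 falls in char 4's range; it's byte 3 of F1 AD BE A4 = 0xBE.

0xBE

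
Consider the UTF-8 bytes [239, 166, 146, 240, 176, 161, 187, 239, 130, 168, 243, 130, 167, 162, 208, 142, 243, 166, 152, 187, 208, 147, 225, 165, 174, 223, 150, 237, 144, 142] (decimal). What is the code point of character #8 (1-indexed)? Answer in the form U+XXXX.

Offset 0: leading byte 0xEF = 11101111 → 3-byte char #1 = EF A6 92.
Offset 3: leading byte 0xF0 = 11110000 → 4-byte char #2 = F0 B0 A1 BB.
Offset 7: leading byte 0xEF = 11101111 → 3-byte char #3 = EF 82 A8.
Offset 10: leading byte 0xF3 = 11110011 → 4-byte char #4 = F3 82 A7 A2.
Offset 14: leading byte 0xD0 = 11010000 → 2-byte char #5 = D0 8E.
Offset 16: leading byte 0xF3 = 11110011 → 4-byte char #6 = F3 A6 98 BB.
Offset 20: leading byte 0xD0 = 11010000 → 2-byte char #7 = D0 93.
Offset 22: leading byte 0xE1 = 11100001 → 3-byte char #8 = E1 A5 AE.
Leading byte 0xE1 = 11100001 matches 1110xxxx → 3-byte sequence.
Byte 1: 0xE1 = 11100001, payload 0001 (4 bits).
Byte 2: 0xA5 = 10100101 (10xxxxxx ✓), payload 100101.
Byte 3: 0xAE = 10101110 (10xxxxxx ✓), payload 101110.
Concatenate: 0001100101101110 = 0x196E (16 bits → U+196E).

U+196E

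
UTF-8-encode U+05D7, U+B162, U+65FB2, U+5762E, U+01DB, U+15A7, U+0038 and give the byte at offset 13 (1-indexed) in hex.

0xAE

1-indexed offset 13 is 0-indexed offset 12.
U+05D7 → 2-byte form D7 97 at offsets 0–1.
U+B162 → 3-byte form EB 85 A2 at offsets 2–4.
U+65FB2 → 4-byte form F1 A5 BE B2 at offsets 5–8.
U+5762E → 4-byte form F1 97 98 AE at offsets 9–12.
Offset 12 falls in char 4's range; it's byte 4 of F1 97 98 AE = 0xAE.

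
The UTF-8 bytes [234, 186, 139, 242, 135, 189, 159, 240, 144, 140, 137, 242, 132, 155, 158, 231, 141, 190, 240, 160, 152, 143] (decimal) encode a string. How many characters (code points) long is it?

6

Byte at offset 0: 0xEA = 11101010 → 3-byte char (#1). Advance 3.
Byte at offset 3: 0xF2 = 11110010 → 4-byte char (#2). Advance 4.
Byte at offset 7: 0xF0 = 11110000 → 4-byte char (#3). Advance 4.
Byte at offset 11: 0xF2 = 11110010 → 4-byte char (#4). Advance 4.
Byte at offset 15: 0xE7 = 11100111 → 3-byte char (#5). Advance 3.
Byte at offset 18: 0xF0 = 11110000 → 4-byte char (#6). Advance 4.
Reached end at offset 22 after 6 code points.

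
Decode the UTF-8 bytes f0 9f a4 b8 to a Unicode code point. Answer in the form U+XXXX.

Leading byte 0xF0 = 11110000 matches 11110xxx → 4-byte sequence.
Byte 1: 0xF0 = 11110000, payload 000 (3 bits).
Byte 2: 0x9F = 10011111 (10xxxxxx ✓), payload 011111.
Byte 3: 0xA4 = 10100100 (10xxxxxx ✓), payload 100100.
Byte 4: 0xB8 = 10111000 (10xxxxxx ✓), payload 111000.
Concatenate: 000011111100100111000 = 0x1F938 (21 bits → U+1F938).

U+1F938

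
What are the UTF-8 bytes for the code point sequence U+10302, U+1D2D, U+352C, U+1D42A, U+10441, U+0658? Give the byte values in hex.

F0 90 8C 82 E1 B4 AD E3 94 AC F0 9D 90 AA F0 90 91 81 D9 98

U+10302: 4-byte form → F0 90 8C 82.
U+1D2D: 3-byte form → E1 B4 AD.
U+352C: 3-byte form → E3 94 AC.
U+1D42A: 4-byte form → F0 9D 90 AA.
U+10441: 4-byte form → F0 90 91 81.
U+0658: 2-byte form → D9 98.
Concatenated (20 bytes): F0 90 8C 82 E1 B4 AD E3 94 AC F0 9D 90 AA F0 90 91 81 D9 98.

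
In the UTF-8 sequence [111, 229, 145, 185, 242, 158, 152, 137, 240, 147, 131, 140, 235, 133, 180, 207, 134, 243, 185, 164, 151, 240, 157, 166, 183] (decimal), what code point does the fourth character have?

Offset 0: leading byte 0x6F = 01101111 → 1-byte char #1 = 6F.
Offset 1: leading byte 0xE5 = 11100101 → 3-byte char #2 = E5 91 B9.
Offset 4: leading byte 0xF2 = 11110010 → 4-byte char #3 = F2 9E 98 89.
Offset 8: leading byte 0xF0 = 11110000 → 4-byte char #4 = F0 93 83 8C.
Leading byte 0xF0 = 11110000 matches 11110xxx → 4-byte sequence.
Byte 1: 0xF0 = 11110000, payload 000 (3 bits).
Byte 2: 0x93 = 10010011 (10xxxxxx ✓), payload 010011.
Byte 3: 0x83 = 10000011 (10xxxxxx ✓), payload 000011.
Byte 4: 0x8C = 10001100 (10xxxxxx ✓), payload 001100.
Concatenate: 000010011000011001100 = 0x130CC (21 bits → U+130CC).

U+130CC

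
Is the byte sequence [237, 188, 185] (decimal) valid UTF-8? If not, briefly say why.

invalid (encodes a surrogate (U+D800–U+DFFF))

Structurally a 3-byte sequence; payload = 0xDF39.
But 0xDF39 is in U+D800–U+DFFF, the surrogate range. Surrogates are not Unicode scalar values and are forbidden in UTF-8.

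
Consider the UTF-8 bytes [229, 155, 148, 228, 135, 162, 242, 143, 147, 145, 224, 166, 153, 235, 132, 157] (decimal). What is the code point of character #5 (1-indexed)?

Offset 0: leading byte 0xE5 = 11100101 → 3-byte char #1 = E5 9B 94.
Offset 3: leading byte 0xE4 = 11100100 → 3-byte char #2 = E4 87 A2.
Offset 6: leading byte 0xF2 = 11110010 → 4-byte char #3 = F2 8F 93 91.
Offset 10: leading byte 0xE0 = 11100000 → 3-byte char #4 = E0 A6 99.
Offset 13: leading byte 0xEB = 11101011 → 3-byte char #5 = EB 84 9D.
Leading byte 0xEB = 11101011 matches 1110xxxx → 3-byte sequence.
Byte 1: 0xEB = 11101011, payload 1011 (4 bits).
Byte 2: 0x84 = 10000100 (10xxxxxx ✓), payload 000100.
Byte 3: 0x9D = 10011101 (10xxxxxx ✓), payload 011101.
Concatenate: 1011000100011101 = 0xB11D (16 bits → U+B11D).

U+B11D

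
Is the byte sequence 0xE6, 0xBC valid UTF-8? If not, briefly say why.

invalid (sequence truncated)

Leading byte 0xE6 = 11100110 → 3-byte form, but only 2 bytes are present.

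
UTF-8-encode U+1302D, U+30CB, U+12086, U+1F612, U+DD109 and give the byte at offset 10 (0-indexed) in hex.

U+1302D → 4-byte form F0 93 80 AD at offsets 0–3.
U+30CB → 3-byte form E3 83 8B at offsets 4–6.
U+12086 → 4-byte form F0 92 82 86 at offsets 7–10.
Offset 10 falls in char 3's range; it's byte 4 of F0 92 82 86 = 0x86.

0x86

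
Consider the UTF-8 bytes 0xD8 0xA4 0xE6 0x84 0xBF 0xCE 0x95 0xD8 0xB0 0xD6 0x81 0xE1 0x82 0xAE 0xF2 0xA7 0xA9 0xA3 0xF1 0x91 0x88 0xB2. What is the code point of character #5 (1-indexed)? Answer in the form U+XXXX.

U+0581

Offset 0: leading byte 0xD8 = 11011000 → 2-byte char #1 = D8 A4.
Offset 2: leading byte 0xE6 = 11100110 → 3-byte char #2 = E6 84 BF.
Offset 5: leading byte 0xCE = 11001110 → 2-byte char #3 = CE 95.
Offset 7: leading byte 0xD8 = 11011000 → 2-byte char #4 = D8 B0.
Offset 9: leading byte 0xD6 = 11010110 → 2-byte char #5 = D6 81.
Leading byte 0xD6 = 11010110 matches 110xxxxx → 2-byte sequence.
Byte 1: 0xD6 = 11010110, payload 10110 (5 bits).
Byte 2: 0x81 = 10000001 (10xxxxxx ✓), payload 000001.
Concatenate: 10110000001 = 0x581 (11 bits → U+0581).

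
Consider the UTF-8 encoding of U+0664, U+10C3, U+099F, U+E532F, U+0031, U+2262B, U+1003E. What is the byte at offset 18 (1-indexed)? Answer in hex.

0xF0

1-indexed offset 18 is 0-indexed offset 17.
U+0664 → 2-byte form D9 A4 at offsets 0–1.
U+10C3 → 3-byte form E1 83 83 at offsets 2–4.
U+099F → 3-byte form E0 A6 9F at offsets 5–7.
U+E532F → 4-byte form F3 A5 8C AF at offsets 8–11.
U+0031 → 1-byte form 31 at offsets 12–12.
U+2262B → 4-byte form F0 A2 98 AB at offsets 13–16.
U+1003E → 4-byte form F0 90 80 BE at offsets 17–20.
Offset 17 falls in char 7's range; it's byte 1 of F0 90 80 BE = 0xF0.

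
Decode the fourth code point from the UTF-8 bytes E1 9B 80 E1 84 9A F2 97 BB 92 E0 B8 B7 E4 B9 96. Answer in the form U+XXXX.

Offset 0: leading byte 0xE1 = 11100001 → 3-byte char #1 = E1 9B 80.
Offset 3: leading byte 0xE1 = 11100001 → 3-byte char #2 = E1 84 9A.
Offset 6: leading byte 0xF2 = 11110010 → 4-byte char #3 = F2 97 BB 92.
Offset 10: leading byte 0xE0 = 11100000 → 3-byte char #4 = E0 B8 B7.
Leading byte 0xE0 = 11100000 matches 1110xxxx → 3-byte sequence.
Byte 1: 0xE0 = 11100000, payload 0000 (4 bits).
Byte 2: 0xB8 = 10111000 (10xxxxxx ✓), payload 111000.
Byte 3: 0xB7 = 10110111 (10xxxxxx ✓), payload 110111.
Concatenate: 0000111000110111 = 0xE37 (16 bits → U+0E37).

U+0E37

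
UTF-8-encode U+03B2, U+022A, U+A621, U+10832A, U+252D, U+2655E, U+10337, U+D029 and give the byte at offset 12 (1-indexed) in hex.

0xE2

1-indexed offset 12 is 0-indexed offset 11.
U+03B2 → 2-byte form CE B2 at offsets 0–1.
U+022A → 2-byte form C8 AA at offsets 2–3.
U+A621 → 3-byte form EA 98 A1 at offsets 4–6.
U+10832A → 4-byte form F4 88 8C AA at offsets 7–10.
U+252D → 3-byte form E2 94 AD at offsets 11–13.
Offset 11 falls in char 5's range; it's byte 1 of E2 94 AD = 0xE2.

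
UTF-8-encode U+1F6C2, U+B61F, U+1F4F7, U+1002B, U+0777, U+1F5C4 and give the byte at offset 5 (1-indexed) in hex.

1-indexed offset 5 is 0-indexed offset 4.
U+1F6C2 → 4-byte form F0 9F 9B 82 at offsets 0–3.
U+B61F → 3-byte form EB 98 9F at offsets 4–6.
Offset 4 falls in char 2's range; it's byte 1 of EB 98 9F = 0xEB.

0xEB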